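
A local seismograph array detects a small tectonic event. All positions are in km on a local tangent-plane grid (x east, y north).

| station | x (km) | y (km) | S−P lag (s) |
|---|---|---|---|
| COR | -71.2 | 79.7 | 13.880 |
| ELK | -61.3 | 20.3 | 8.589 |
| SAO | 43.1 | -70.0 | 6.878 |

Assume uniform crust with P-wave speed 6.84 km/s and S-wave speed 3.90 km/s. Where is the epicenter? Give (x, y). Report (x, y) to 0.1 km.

x ≈ 5.1 km, y ≈ -20.5 km

Distance from S−P lag: d = Δt · v_P v_S / (v_P − v_S) = Δt · (6.84·3.90)/(6.84−3.90) ≈ 9.0735·Δt.
So d_COR = 125.94, d_ELK = 77.93, d_SAO = 62.41 km.
Circle about each station: (x + 71.2)² + (y − 79.7)² = 125.94²; (x + 61.3)² + (y − 20.3)² = 77.93²; (x − 43.1)² + (y + 70.0)² = 62.41².
Subtracting pairs of circle equations eliminates x²+y² and gives linear equations (the radical axes):
19.8 x − 118.8 y = 2536.05
228.6 x − 299.4 y = 7301.96
Solving the 2×2 system: x ≈ 5.1, y ≈ -20.5 km.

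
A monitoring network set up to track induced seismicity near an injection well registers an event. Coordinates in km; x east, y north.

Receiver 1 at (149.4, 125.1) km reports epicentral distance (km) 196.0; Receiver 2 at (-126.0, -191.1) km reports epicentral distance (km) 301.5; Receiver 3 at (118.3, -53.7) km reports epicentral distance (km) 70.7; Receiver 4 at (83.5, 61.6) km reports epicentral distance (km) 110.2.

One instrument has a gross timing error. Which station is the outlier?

Solve using three stations at a time. Using Receiver 1, Receiver 3, Receiver 4 (subtract circle equations pairwise → linear system) gives (x, y) ≈ (48.4, -42.9).
Distances from that point to each station vs reported:
  Receiver 1: calculated 196.0 vs reported 196.0 → residual 0.0 km
  Receiver 2: calculated 228.9 vs reported 301.5 → residual 72.6 km
  Receiver 3: calculated 70.7 vs reported 70.7 → residual 0.0 km
  Receiver 4: calculated 110.2 vs reported 110.2 → residual 0.0 km
Receiver 1, Receiver 3, Receiver 4 are mutually consistent (residuals ≈ 0); Receiver 2 is off by 72.6 km.

Receiver 2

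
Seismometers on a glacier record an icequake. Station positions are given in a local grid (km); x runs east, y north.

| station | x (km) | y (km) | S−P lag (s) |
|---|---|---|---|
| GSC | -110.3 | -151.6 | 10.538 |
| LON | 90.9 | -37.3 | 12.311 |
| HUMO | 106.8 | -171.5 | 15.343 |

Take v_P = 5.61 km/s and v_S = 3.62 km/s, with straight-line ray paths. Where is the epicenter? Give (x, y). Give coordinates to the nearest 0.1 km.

-24.7 km east, -86.5 km north

Distance from S−P lag: d = Δt · v_P v_S / (v_P − v_S) = Δt · (5.61·3.62)/(5.61−3.62) ≈ 10.2051·Δt.
So d_GSC = 107.54, d_LON = 125.64, d_HUMO = 156.58 km.
Circle about each station: (x + 110.3)² + (y + 151.6)² = 107.54²; (x − 90.9)² + (y + 37.3)² = 125.64²; (x − 106.8)² + (y + 171.5)² = 156.58².
Subtracting the GSC equation from the LON and HUMO equations removes the quadratic terms:
402.4 x + 228.6 y = -29715.11
434.2 x − 39.8 y = -7282.60
Solving the 2×2 system: x ≈ -24.7, y ≈ -86.5 km.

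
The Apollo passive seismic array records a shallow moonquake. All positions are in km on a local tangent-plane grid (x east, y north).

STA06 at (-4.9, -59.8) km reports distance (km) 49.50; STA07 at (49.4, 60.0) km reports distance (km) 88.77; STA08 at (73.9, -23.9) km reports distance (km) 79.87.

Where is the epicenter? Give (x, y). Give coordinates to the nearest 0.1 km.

Circle about each station: (x + 4.9)² + (y + 59.8)² = 49.50²; (x − 49.4)² + (y − 60.0)² = 88.77²; (x − 73.9)² + (y + 23.9)² = 79.87².
Subtracting the STA06 equation from the STA07 and STA08 equations removes the quadratic terms:
108.6 x + 239.6 y = -2989.55
157.6 x + 71.8 y = -1496.60
Solving the 2×2 system: x ≈ -4.8, y ≈ -10.3 km.

x ≈ -4.8 km, y ≈ -10.3 km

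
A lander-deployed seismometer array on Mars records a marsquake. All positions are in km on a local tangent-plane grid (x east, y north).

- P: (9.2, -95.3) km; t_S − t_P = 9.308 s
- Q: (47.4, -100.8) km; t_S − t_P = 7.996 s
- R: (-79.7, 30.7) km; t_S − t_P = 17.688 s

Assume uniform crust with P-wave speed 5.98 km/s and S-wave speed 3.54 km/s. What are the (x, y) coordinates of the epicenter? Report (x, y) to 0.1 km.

(60.1, -32.6)

Distance from S−P lag: d = Δt · v_P v_S / (v_P − v_S) = Δt · (5.98·3.54)/(5.98−3.54) ≈ 8.6759·Δt.
So d_P = 80.76, d_Q = 69.37, d_R = 153.46 km.
Circle about each station: (x − 9.2)² + (y + 95.3)² = 80.76²; (x − 47.4)² + (y + 100.8)² = 69.37²; (x + 79.7)² + (y − 30.7)² = 153.46².
Subtracting the P equation from the Q and R equations removes the quadratic terms:
76.4 x − 11.0 y = 4950.65
-177.8 x + 252.0 y = -18899.94
Solving the 2×2 system: x ≈ 60.1, y ≈ -32.6 km.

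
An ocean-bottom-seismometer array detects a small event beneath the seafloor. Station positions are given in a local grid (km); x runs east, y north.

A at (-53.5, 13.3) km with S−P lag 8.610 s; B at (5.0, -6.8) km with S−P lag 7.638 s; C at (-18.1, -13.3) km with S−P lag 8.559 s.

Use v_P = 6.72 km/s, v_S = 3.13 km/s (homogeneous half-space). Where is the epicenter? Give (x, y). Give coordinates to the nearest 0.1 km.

-8.4 km east, 35.9 km north

Distance from S−P lag: d = Δt · v_P v_S / (v_P − v_S) = Δt · (6.72·3.13)/(6.72−3.13) ≈ 5.8589·Δt.
So d_A = 50.45, d_B = 44.75, d_C = 50.15 km.
Circle about each station: (x + 53.5)² + (y − 13.3)² = 50.45²; (x − 5.0)² + (y + 6.8)² = 44.75²; (x + 18.1)² + (y + 13.3)² = 50.15².
Subtracting pairs of circle equations eliminates x²+y² and gives linear equations (the radical axes):
117.0 x − 40.2 y = -2425.26
70.8 x − 53.2 y = -2504.46
Solving the 2×2 system: x ≈ -8.4, y ≈ 35.9 km.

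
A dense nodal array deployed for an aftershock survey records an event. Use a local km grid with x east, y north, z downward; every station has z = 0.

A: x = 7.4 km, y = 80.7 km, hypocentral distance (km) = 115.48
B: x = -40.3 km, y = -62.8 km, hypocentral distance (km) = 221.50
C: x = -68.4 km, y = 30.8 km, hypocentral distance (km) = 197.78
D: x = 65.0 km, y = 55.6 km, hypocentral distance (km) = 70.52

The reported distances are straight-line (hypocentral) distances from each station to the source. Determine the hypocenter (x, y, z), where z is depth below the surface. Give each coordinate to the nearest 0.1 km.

Each station gives a sphere (x−x_i)² + (y−y_i)² + z² = d_i² (stations at z=0).
Subtracting the A sphere from B and C: z² cancels, leaving linear equations in x and y:
-95.4 x − 287.0 y = -36725.94
-151.6 x − 99.8 y = -26721.35
Solving: x ≈ 117.799, y ≈ 88.808 km (keep extra digits for the depth step; rounded: 117.8, 88.8).
Then from the A sphere: z² = 115.48² − (x − 7.4)² − (y − 80.7)² with x = 117.799, y = 88.808, so z ≈ 32.893 ≈ 32.9 km.

x ≈ 117.8 km, y ≈ 88.8 km, depth ≈ 32.9 km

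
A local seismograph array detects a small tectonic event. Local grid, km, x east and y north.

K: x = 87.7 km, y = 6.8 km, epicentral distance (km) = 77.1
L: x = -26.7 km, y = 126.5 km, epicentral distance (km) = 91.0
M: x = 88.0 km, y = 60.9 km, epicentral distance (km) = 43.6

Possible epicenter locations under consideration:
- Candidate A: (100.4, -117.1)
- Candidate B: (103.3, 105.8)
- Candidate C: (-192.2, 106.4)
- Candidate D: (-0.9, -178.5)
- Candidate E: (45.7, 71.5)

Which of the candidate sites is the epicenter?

Candidate E

For each candidate, compare |candidate − station| to the reported distance:
Candidate A: residuals K 47.4, L 183.8, M 134.8 → max 183.8 km
Candidate B: residuals K 23.1, L 40.6, M 3.8 → max 40.6 km
Candidate C: residuals K 220.0, L 75.7, M 240.3 → max 240.3 km
Candidate D: residuals K 128.3, L 215.1, M 211.8 → max 215.1 km
Candidate E: residuals K 0.0, L 0.1, M 0.0 → max 0.1 km
Only Candidate E has all residuals ≈ 0.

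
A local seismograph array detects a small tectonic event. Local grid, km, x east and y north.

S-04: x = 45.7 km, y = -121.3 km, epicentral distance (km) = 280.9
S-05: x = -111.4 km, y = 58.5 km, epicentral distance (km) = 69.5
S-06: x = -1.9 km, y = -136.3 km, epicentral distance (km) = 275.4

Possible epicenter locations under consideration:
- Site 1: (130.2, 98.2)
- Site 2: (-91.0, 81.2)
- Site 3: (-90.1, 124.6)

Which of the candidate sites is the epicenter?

For each candidate, compare |candidate − station| to the reported distance:
Site 1: residuals S-04 45.7, S-05 175.3, S-06 6.3 → max 175.3 km
Site 2: residuals S-04 36.6, S-05 39.0, S-06 40.4 → max 40.4 km
Site 3: residuals S-04 0.0, S-05 0.1, S-06 0.0 → max 0.1 km
Only Site 3 has all residuals ≈ 0.

Site 3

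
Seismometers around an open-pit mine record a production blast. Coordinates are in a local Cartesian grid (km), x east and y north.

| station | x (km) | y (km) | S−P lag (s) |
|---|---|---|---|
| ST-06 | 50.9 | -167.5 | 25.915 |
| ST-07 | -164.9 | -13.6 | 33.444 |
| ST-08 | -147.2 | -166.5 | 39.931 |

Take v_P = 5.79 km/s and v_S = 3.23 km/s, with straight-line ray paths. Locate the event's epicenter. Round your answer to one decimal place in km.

x ≈ 77.1 km, y ≈ 20.0 km

Distance from S−P lag: d = Δt · v_P v_S / (v_P − v_S) = Δt · (5.79·3.23)/(5.79−3.23) ≈ 7.3054·Δt.
So d_ST-06 = 189.32, d_ST-07 = 244.32, d_ST-08 = 291.71 km.
Circle about each station: (x − 50.9)² + (y + 167.5)² = 189.32²; (x + 164.9)² + (y + 13.6)² = 244.32²; (x + 147.2)² + (y + 166.5)² = 291.71².
Subtracting pairs of circle equations eliminates x²+y² and gives linear equations (the radical axes):
-431.6 x + 307.8 y = -27120.29
-396.2 x + 2.0 y = -30509.63
Solving the 2×2 system: x ≈ 77.1, y ≈ 20.0 km.
Check against ST-06 (with the unrounded x, y): √((x − 50.9)²+(y + 167.5)²) = 189.33 ≈ 189.32 km. ✓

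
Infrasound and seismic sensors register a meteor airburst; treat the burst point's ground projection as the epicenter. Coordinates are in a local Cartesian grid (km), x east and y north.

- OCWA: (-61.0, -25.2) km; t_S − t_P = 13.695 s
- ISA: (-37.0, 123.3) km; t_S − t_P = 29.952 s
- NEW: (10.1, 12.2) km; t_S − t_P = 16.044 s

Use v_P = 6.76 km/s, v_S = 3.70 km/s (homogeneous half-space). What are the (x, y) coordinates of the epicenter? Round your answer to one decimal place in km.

x ≈ 0.7 km, y ≈ -118.6 km

Distance from S−P lag: d = Δt · v_P v_S / (v_P − v_S) = Δt · (6.76·3.70)/(6.76−3.70) ≈ 8.1739·Δt.
So d_OCWA = 111.94, d_ISA = 244.82, d_NEW = 131.14 km.
Circle about each station: (x + 61.0)² + (y + 25.2)² = 111.94²; (x + 37.0)² + (y − 123.3)² = 244.82²; (x − 10.1)² + (y − 12.2)² = 131.14².
Subtracting pairs of circle equations eliminates x²+y² and gives linear equations (the radical axes):
48.0 x + 297.0 y = -35190.42
142.2 x + 74.8 y = -8772.33
Solving the 2×2 system: x ≈ 0.7, y ≈ -118.6 km.
Check against OCWA (with the unrounded x, y): √((x + 61.0)²+(y + 25.2)²) = 111.94 ≈ 111.94 km. ✓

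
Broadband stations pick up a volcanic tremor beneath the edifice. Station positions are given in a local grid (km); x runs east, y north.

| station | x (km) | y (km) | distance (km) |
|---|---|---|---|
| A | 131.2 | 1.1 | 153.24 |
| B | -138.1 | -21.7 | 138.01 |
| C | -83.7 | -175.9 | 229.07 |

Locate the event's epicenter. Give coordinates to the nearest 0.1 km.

Circle about each station: (x − 131.2)² + (y − 1.1)² = 153.24²; (x + 138.1)² + (y + 21.7)² = 138.01²; (x + 83.7)² + (y + 175.9)² = 229.07².
Subtracting pairs of circle equations eliminates x²+y² and gives linear equations (the radical axes):
-538.6 x − 45.6 y = 6763.59
-429.8 x − 354.0 y = -8258.72
Solving the 2×2 system: x ≈ -16.2, y ≈ 43.0 km.

-16.2 km east, 43.0 km north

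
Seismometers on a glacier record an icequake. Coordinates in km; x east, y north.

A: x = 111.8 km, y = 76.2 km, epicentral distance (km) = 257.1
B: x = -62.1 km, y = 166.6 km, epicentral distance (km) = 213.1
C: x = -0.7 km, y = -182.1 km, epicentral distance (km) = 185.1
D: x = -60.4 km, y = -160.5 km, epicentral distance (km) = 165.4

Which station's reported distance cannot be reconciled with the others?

Solve using three stations at a time. Using A, B, C (subtract circle equations pairwise → linear system) gives (x, y) ≈ (-118.0, -39.0).
Distances from that point to each station vs reported:
  A: calculated 257.1 vs reported 257.1 → residual 0.0 km
  B: calculated 213.1 vs reported 213.1 → residual 0.0 km
  C: calculated 185.0 vs reported 185.1 → residual 0.1 km
  D: calculated 134.5 vs reported 165.4 → residual 30.9 km
A, B, C are mutually consistent (residuals ≈ 0); D is off by 30.9 km.

D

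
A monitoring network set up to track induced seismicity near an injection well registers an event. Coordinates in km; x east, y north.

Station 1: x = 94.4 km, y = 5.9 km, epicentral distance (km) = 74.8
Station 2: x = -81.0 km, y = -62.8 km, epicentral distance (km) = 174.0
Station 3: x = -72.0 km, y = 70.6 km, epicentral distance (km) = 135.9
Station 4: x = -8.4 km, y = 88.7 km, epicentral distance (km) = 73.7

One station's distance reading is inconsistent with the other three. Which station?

Solve using three stations at a time. Using Station 1, Station 3, Station 4 (subtract circle equations pairwise → linear system) gives (x, y) ≈ (63.9, 74.2).
Distances from that point to each station vs reported:
  Station 1: calculated 74.8 vs reported 74.8 → residual 0.0 km
  Station 2: calculated 199.4 vs reported 174.0 → residual 25.4 km
  Station 3: calculated 135.9 vs reported 135.9 → residual 0.0 km
  Station 4: calculated 73.7 vs reported 73.7 → residual 0.0 km
Station 1, Station 3, Station 4 are mutually consistent (residuals ≈ 0); Station 2 is off by 25.4 km.

Station 2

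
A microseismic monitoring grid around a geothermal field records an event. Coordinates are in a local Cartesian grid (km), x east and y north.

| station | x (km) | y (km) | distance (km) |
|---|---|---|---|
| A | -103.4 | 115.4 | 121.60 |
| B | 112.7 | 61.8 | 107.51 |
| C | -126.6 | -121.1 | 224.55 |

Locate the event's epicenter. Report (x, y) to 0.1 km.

5.2 km east, 60.7 km north

Circle about each station: (x + 103.4)² + (y − 115.4)² = 121.60²; (x − 112.7)² + (y − 61.8)² = 107.51²; (x + 126.6)² + (y + 121.1)² = 224.55².
Subtracting the A equation from the B and C equations removes the quadratic terms:
432.2 x − 107.2 y = -4260.03
-46.4 x − 473.0 y = -28952.09
Solving the 2×2 system: x ≈ 5.2, y ≈ 60.7 km.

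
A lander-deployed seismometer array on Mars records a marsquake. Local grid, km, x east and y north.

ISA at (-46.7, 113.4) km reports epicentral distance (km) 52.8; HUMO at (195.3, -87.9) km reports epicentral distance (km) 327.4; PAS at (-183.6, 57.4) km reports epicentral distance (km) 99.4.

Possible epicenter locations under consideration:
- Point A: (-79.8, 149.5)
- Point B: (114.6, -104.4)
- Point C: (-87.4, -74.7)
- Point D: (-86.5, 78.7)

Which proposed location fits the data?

Point D

For each candidate, compare |candidate − station| to the reported distance:
Point A: residuals ISA 3.8, HUMO 36.0, PAS 39.4 → max 39.4 km
Point B: residuals ISA 218.2, HUMO 245.0, PAS 239.9 → max 245.0 km
Point C: residuals ISA 139.7, HUMO 44.4, PAS 64.0 → max 139.7 km
Point D: residuals ISA 0.0, HUMO 0.0, PAS 0.0 → max 0.0 km
Only Point D has all residuals ≈ 0.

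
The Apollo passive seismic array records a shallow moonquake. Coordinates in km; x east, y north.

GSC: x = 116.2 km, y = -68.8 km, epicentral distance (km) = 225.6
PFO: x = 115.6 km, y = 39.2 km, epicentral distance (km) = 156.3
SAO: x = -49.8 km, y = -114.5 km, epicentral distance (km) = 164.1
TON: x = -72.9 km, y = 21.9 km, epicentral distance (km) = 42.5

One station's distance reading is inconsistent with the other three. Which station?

Solve using three stations at a time. Using PFO, SAO, TON (subtract circle equations pairwise → linear system) gives (x, y) ≈ (-40.4, 49.3).
Distances from that point to each station vs reported:
  GSC: calculated 196.2 vs reported 225.6 → residual 29.4 km
  PFO: calculated 156.3 vs reported 156.3 → residual 0.0 km
  SAO: calculated 164.1 vs reported 164.1 → residual 0.0 km
  TON: calculated 42.5 vs reported 42.5 → residual 0.0 km
PFO, SAO, TON are mutually consistent (residuals ≈ 0); GSC is off by 29.4 km.

GSC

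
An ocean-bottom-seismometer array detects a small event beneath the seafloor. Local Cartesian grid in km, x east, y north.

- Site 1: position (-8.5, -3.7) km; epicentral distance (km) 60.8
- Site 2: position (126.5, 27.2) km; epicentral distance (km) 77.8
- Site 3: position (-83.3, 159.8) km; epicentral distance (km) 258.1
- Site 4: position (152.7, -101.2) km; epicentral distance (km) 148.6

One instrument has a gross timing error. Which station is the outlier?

Site 3

Solve using three stations at a time. Using Site 1, Site 2, Site 4 (subtract circle equations pairwise → linear system) gives (x, y) ≈ (51.3, 7.4).
Distances from that point to each station vs reported:
  Site 1: calculated 60.8 vs reported 60.8 → residual 0.0 km
  Site 2: calculated 77.8 vs reported 77.8 → residual 0.0 km
  Site 3: calculated 203.3 vs reported 258.1 → residual 54.8 km
  Site 4: calculated 148.6 vs reported 148.6 → residual 0.0 km
Site 1, Site 2, Site 4 are mutually consistent (residuals ≈ 0); Site 3 is off by 54.8 km.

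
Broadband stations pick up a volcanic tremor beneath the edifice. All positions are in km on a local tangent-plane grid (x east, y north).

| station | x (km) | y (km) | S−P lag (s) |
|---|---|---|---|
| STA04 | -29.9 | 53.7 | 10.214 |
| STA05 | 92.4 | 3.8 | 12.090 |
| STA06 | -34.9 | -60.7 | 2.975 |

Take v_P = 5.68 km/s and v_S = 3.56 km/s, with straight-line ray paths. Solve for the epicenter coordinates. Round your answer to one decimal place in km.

Distance from S−P lag: d = Δt · v_P v_S / (v_P − v_S) = Δt · (5.68·3.56)/(5.68−3.56) ≈ 9.5381·Δt.
So d_STA04 = 97.42, d_STA05 = 115.32, d_STA06 = 28.38 km.
Circle about each station: (x + 29.9)² + (y − 53.7)² = 97.42²; (x − 92.4)² + (y − 3.8)² = 115.32²; (x + 34.9)² + (y + 60.7)² = 28.38².
Subtracting pairs of circle equations eliminates x²+y² and gives linear equations (the radical axes):
244.6 x − 99.8 y = 966.45
-10.0 x − 228.8 y = 9810.03
Solving the 2×2 system: x ≈ -13.3, y ≈ -42.3 km.

(-13.3, -42.3)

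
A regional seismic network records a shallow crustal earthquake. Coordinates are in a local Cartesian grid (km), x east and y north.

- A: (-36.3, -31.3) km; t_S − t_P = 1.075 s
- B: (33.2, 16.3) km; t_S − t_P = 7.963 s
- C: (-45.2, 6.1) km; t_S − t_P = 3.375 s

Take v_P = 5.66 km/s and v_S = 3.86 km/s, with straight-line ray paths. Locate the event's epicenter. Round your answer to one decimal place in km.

(-48.9, -34.7)

Distance from S−P lag: d = Δt · v_P v_S / (v_P − v_S) = Δt · (5.66·3.86)/(5.66−3.86) ≈ 12.1376·Δt.
So d_A = 13.05, d_B = 96.65, d_C = 40.96 km.
Circle about each station: (x + 36.3)² + (y + 31.3)² = 13.05²; (x − 33.2)² + (y − 16.3)² = 96.65²; (x + 45.2)² + (y − 6.1)² = 40.96².
Subtracting the A equation from the B and C equations removes the quadratic terms:
139.0 x + 95.2 y = -10100.37
-17.8 x + 74.8 y = -1724.55
Solving the 2×2 system: x ≈ -48.9, y ≈ -34.7 km.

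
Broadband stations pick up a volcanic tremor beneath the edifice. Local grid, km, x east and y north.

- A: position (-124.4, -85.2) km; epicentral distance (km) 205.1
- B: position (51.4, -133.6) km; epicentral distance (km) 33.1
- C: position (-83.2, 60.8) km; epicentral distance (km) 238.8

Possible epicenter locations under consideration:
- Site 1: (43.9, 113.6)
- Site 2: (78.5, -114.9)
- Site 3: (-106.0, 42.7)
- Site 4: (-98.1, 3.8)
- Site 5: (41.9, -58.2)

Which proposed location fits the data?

For each candidate, compare |candidate − station| to the reported distance:
Site 1: residuals A 55.4, B 214.2, C 101.2 → max 214.2 km
Site 2: residuals A 0.0, B 0.2, C 0.0 → max 0.2 km
Site 3: residuals A 75.9, B 203.2, C 209.7 → max 209.7 km
Site 4: residuals A 112.3, B 169.9, C 179.9 → max 179.9 km
Site 5: residuals A 36.6, B 42.9, C 66.1 → max 66.1 km
Only Site 2 has all residuals ≈ 0.

Site 2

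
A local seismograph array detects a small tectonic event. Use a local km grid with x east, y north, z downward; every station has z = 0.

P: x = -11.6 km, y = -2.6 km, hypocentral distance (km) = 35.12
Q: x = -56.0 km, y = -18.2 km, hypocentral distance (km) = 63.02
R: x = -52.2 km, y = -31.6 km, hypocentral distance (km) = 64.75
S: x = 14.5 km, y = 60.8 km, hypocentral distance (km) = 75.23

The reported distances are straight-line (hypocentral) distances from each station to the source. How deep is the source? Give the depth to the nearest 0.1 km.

z ≈ 34.6 km

Each station gives a sphere (x−x_i)² + (y−y_i)² + z² = d_i² (stations at z=0).
Subtracting the P sphere from Q and R: z² cancels, leaving linear equations in x and y:
-88.8 x − 31.2 y = 587.81
-81.2 x − 58.0 y = 622.93
Solving: x ≈ -5.601, y ≈ -2.899 km (keep extra digits for the depth step; rounded: -5.6, -2.9).
Then from the P sphere: z² = 35.12² − (x + 11.6)² − (y + 2.6)² with x = -5.601, y = -2.899, so z ≈ 34.603 ≈ 34.6 km.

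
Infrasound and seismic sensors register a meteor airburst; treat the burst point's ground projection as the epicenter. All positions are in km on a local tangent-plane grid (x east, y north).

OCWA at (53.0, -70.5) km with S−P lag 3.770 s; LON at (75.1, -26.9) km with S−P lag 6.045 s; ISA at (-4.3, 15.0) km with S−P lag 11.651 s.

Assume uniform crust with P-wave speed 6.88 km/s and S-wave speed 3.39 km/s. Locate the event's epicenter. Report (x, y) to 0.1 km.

Distance from S−P lag: d = Δt · v_P v_S / (v_P − v_S) = Δt · (6.88·3.39)/(6.88−3.39) ≈ 6.6829·Δt.
So d_OCWA = 25.19, d_LON = 40.40, d_ISA = 77.86 km.
Circle about each station: (x − 53.0)² + (y + 70.5)² = 25.19²; (x − 75.1)² + (y + 26.9)² = 40.40²; (x + 4.3)² + (y − 15.0)² = 77.86².
Subtracting pairs of circle equations eliminates x²+y² and gives linear equations (the radical axes):
44.2 x + 87.2 y = -2413.25
-114.6 x + 171.0 y = -12963.40
Solving the 2×2 system: x ≈ 40.9, y ≈ -48.4 km.

(40.9, -48.4)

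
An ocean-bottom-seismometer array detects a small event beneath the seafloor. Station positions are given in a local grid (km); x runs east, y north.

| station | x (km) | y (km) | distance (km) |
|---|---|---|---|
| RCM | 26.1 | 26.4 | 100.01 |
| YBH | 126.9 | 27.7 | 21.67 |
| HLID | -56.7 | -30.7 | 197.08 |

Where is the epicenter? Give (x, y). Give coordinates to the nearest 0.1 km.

Circle about each station: (x − 26.1)² + (y − 26.4)² = 100.01²; (x − 126.9)² + (y − 27.7)² = 21.67²; (x + 56.7)² + (y + 30.7)² = 197.08².
Subtracting the RCM equation from the YBH and HLID equations removes the quadratic terms:
201.6 x + 2.6 y = 25025.14
-165.6 x − 114.2 y = -26059.32
Solving the 2×2 system: x ≈ 123.5, y ≈ 49.1 km.

x ≈ 123.5 km, y ≈ 49.1 km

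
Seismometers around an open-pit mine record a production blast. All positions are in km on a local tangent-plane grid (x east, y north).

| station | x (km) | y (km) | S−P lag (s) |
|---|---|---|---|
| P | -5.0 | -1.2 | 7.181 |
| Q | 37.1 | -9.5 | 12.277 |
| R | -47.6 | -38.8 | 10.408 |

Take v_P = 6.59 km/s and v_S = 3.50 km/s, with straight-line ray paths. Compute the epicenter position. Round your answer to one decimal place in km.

Distance from S−P lag: d = Δt · v_P v_S / (v_P − v_S) = Δt · (6.59·3.50)/(6.59−3.50) ≈ 7.4644·Δt.
So d_P = 53.60, d_Q = 91.64, d_R = 77.69 km.
Circle about each station: (x + 5.0)² + (y + 1.2)² = 53.60²; (x − 37.1)² + (y + 9.5)² = 91.64²; (x + 47.6)² + (y + 38.8)² = 77.69².
Subtracting pairs of circle equations eliminates x²+y² and gives linear equations (the radical axes):
84.2 x − 16.6 y = -4084.71
-85.2 x − 75.2 y = 581.98
Solving the 2×2 system: x ≈ -40.9, y ≈ 38.6 km.

-40.9 km east, 38.6 km north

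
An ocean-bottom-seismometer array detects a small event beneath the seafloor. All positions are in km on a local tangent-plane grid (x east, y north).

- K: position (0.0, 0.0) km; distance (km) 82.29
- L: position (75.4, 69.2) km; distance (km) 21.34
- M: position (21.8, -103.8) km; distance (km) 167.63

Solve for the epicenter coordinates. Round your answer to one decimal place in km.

x ≈ 56.0 km, y ≈ 60.3 km

Circle about each station: x² + y² = 82.29²; (x − 75.4)² + (y − 69.2)² = 21.34²; (x − 21.8)² + (y + 103.8)² = 167.63².
Subtracting the K equation from the L and M equations removes the quadratic terms:
150.8 x + 138.4 y = 16790.05
43.6 x − 207.6 y = -10078.49
Solving the 2×2 system: x ≈ 56.0, y ≈ 60.3 km.
Check against K (with the unrounded x, y): √(x²+y²) = 82.29 ≈ 82.29 km. ✓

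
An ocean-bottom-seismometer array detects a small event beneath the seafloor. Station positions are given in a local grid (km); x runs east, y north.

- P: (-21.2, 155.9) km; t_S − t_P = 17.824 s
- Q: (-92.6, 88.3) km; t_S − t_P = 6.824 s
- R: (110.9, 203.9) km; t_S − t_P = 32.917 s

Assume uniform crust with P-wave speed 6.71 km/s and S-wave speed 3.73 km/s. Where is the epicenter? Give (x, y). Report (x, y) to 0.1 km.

Distance from S−P lag: d = Δt · v_P v_S / (v_P − v_S) = Δt · (6.71·3.73)/(6.71−3.73) ≈ 8.3988·Δt.
So d_P = 149.70, d_Q = 57.31, d_R = 276.46 km.
Circle about each station: (x + 21.2)² + (y − 155.9)² = 149.70²; (x + 92.6)² + (y − 88.3)² = 57.31²; (x − 110.9)² + (y − 203.9)² = 276.46².
Subtracting the P equation from the Q and R equations removes the quadratic terms:
-142.8 x − 135.2 y = 10743.05
264.2 x + 96.0 y = -24900.27
Solving the 2×2 system: x ≈ -106.1, y ≈ 32.6 km.
Check against P (with the unrounded x, y): √((x + 21.2)²+(y − 155.9)²) = 149.70 ≈ 149.70 km. ✓

-106.1 km east, 32.6 km north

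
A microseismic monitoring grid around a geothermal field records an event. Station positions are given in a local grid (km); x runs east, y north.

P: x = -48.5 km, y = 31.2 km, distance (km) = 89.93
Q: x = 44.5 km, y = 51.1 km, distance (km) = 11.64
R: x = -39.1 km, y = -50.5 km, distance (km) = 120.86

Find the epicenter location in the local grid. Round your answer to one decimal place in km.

41.0 km east, 40.0 km north

Circle about each station: (x + 48.5)² + (y − 31.2)² = 89.93²; (x − 44.5)² + (y − 51.1)² = 11.64²; (x + 39.1)² + (y + 50.5)² = 120.86².
Subtracting the P equation from the Q and R equations removes the quadratic terms:
186.0 x + 39.8 y = 9217.69
18.8 x − 163.4 y = -5766.36
Solving the 2×2 system: x ≈ 41.0, y ≈ 40.0 km.
Check against P (with the unrounded x, y): √((x + 48.5)²+(y − 31.2)²) = 89.93 ≈ 89.93 km. ✓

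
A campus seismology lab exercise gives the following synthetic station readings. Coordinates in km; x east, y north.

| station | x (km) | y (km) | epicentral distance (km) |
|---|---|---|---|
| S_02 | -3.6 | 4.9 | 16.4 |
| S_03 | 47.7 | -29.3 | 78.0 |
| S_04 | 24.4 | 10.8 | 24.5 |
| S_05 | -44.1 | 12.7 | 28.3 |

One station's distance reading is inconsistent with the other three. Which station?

Solve using three stations at a time. Using S_02, S_03, S_05 (subtract circle equations pairwise → linear system) gives (x, y) ≈ (-15.9, 15.9).
Distances from that point to each station vs reported:
  S_02: calculated 16.5 vs reported 16.4 → residual 0.1 km
  S_03: calculated 78.0 vs reported 78.0 → residual 0.0 km
  S_04: calculated 40.6 vs reported 24.5 → residual 16.1 km
  S_05: calculated 28.4 vs reported 28.3 → residual 0.1 km
S_02, S_03, S_05 are mutually consistent (residuals ≈ 0); S_04 is off by 16.1 km.

S_04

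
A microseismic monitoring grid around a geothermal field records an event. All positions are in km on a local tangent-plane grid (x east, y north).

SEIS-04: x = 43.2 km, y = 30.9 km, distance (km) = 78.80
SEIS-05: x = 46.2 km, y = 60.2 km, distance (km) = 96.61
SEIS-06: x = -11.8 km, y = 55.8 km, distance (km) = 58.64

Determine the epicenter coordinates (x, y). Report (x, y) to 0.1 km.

x ≈ -29.2 km, y ≈ -0.2 km

Circle about each station: (x − 43.2)² + (y − 30.9)² = 78.80²; (x − 46.2)² + (y − 60.2)² = 96.61²; (x + 11.8)² + (y − 55.8)² = 58.64².
Subtracting the SEIS-04 equation from the SEIS-05 and SEIS-06 equations removes the quadratic terms:
6.0 x + 58.6 y = -186.62
-110.0 x + 49.8 y = 3202.62
Solving the 2×2 system: x ≈ -29.2, y ≈ -0.2 km.
Check against SEIS-04 (with the unrounded x, y): √((x − 43.2)²+(y − 30.9)²) = 78.80 ≈ 78.80 km. ✓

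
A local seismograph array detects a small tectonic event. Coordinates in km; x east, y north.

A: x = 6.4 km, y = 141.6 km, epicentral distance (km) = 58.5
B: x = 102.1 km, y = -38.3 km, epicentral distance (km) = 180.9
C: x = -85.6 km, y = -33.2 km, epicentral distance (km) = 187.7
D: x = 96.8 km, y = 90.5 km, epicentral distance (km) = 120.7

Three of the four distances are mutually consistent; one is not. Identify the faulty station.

C

Solve using three stations at a time. Using A, B, D (subtract circle equations pairwise → linear system) gives (x, y) ≈ (-23.9, 91.5).
Distances from that point to each station vs reported:
  A: calculated 58.6 vs reported 58.5 → residual 0.1 km
  B: calculated 180.9 vs reported 180.9 → residual 0.0 km
  C: calculated 139.1 vs reported 187.7 → residual 48.6 km
  D: calculated 120.7 vs reported 120.7 → residual 0.0 km
A, B, D are mutually consistent (residuals ≈ 0); C is off by 48.6 km.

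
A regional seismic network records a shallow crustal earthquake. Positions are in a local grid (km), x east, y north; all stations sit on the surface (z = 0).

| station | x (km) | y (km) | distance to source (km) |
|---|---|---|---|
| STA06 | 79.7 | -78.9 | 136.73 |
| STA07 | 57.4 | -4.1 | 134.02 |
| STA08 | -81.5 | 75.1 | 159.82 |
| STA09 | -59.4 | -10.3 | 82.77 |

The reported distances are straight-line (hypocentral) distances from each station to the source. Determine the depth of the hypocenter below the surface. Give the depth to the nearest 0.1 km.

z ≈ 55.0 km

Each station gives a sphere (x−x_i)² + (y−y_i)² + z² = d_i² (stations at z=0).
Subtracting the STA06 sphere from STA07 and STA08: z² cancels, leaving linear equations in x and y:
-44.6 x + 149.6 y = -8532.00
-322.4 x + 308.0 y = -7142.38
Solving: x ≈ -45.206, y ≈ -70.509 km (keep extra digits for the depth step; rounded: -45.2, -70.5).
Then from the STA06 sphere: z² = 136.73² − (x − 79.7)² − (y + 78.9)² with x = -45.206, y = -70.509, so z ≈ 54.983 ≈ 55.0 km.
Check against STA09 (with the unrounded solution): distance 82.76 ≈ 82.77 km. ✓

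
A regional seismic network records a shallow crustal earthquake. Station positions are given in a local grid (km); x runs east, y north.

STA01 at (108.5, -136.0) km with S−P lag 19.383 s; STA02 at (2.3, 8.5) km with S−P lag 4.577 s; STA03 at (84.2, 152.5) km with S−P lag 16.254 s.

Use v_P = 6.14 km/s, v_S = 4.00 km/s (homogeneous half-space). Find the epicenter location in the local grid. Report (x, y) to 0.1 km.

x ≈ -48.6 km, y ≈ 21.5 km

Distance from S−P lag: d = Δt · v_P v_S / (v_P − v_S) = Δt · (6.14·4.00)/(6.14−4.00) ≈ 11.4766·Δt.
So d_STA01 = 222.45, d_STA02 = 52.53, d_STA03 = 186.54 km.
Circle about each station: (x − 108.5)² + (y + 136.0)² = 222.45²; (x − 2.3)² + (y − 8.5)² = 52.53²; (x − 84.2)² + (y − 152.5)² = 186.54².
Subtracting the STA01 equation from the STA02 and STA03 equations removes the quadratic terms:
-212.4 x + 289.0 y = 16533.89
-48.6 x + 577.0 y = 14764.47
Solving the 2×2 system: x ≈ -48.6, y ≈ 21.5 km.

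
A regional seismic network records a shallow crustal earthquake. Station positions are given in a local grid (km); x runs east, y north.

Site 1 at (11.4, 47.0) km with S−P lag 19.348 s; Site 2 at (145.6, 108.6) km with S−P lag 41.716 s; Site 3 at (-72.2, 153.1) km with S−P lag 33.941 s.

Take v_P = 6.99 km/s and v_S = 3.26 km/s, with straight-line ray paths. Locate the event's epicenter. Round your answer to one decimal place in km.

Distance from S−P lag: d = Δt · v_P v_S / (v_P − v_S) = Δt · (6.99·3.26)/(6.99−3.26) ≈ 6.1092·Δt.
So d_Site 1 = 118.20, d_Site 2 = 254.85, d_Site 3 = 207.35 km.
Circle about each station: (x − 11.4)² + (y − 47.0)² = 118.20²; (x − 145.6)² + (y − 108.6)² = 254.85²; (x + 72.2)² + (y − 153.1)² = 207.35².
Subtracting the Site 1 equation from the Site 2 and Site 3 equations removes the quadratic terms:
268.4 x + 123.2 y = -20322.92
-167.2 x + 212.2 y = -2709.29
Solving the 2×2 system: x ≈ -51.3, y ≈ -53.2 km.
Check against Site 1 (with the unrounded x, y): √((x − 11.4)²+(y − 47.0)²) = 118.19 ≈ 118.20 km. ✓

-51.3 km east, -53.2 km north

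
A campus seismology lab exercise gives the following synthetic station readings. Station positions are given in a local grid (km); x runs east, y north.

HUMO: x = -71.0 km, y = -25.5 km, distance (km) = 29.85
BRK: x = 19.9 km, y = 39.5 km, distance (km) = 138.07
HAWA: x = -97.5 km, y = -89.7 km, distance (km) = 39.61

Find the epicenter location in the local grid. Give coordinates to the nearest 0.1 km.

x ≈ -82.6 km, y ≈ -53.0 km

Circle about each station: (x + 71.0)² + (y + 25.5)² = 29.85²; (x − 19.9)² + (y − 39.5)² = 138.07²; (x + 97.5)² + (y + 89.7)² = 39.61².
Subtracting the HUMO equation from the BRK and HAWA equations removes the quadratic terms:
181.8 x + 130.0 y = -21907.29
-53.0 x − 128.4 y = 11183.16
Solving the 2×2 system: x ≈ -82.6, y ≈ -53.0 km.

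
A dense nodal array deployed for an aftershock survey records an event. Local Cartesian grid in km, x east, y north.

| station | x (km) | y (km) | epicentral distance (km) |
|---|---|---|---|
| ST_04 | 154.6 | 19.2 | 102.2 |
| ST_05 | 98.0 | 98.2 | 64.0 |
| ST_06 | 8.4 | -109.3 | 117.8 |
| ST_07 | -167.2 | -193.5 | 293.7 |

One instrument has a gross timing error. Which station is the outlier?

Solve using three stations at a time. Using ST_04, ST_06, ST_07 (subtract circle equations pairwise → linear system) gives (x, y) ≈ (54.7, -1.2).
Distances from that point to each station vs reported:
  ST_04: calculated 102.0 vs reported 102.2 → residual 0.2 km
  ST_05: calculated 108.4 vs reported 64.0 → residual 44.4 km
  ST_06: calculated 117.6 vs reported 117.8 → residual 0.2 km
  ST_07: calculated 293.6 vs reported 293.7 → residual 0.1 km
ST_04, ST_06, ST_07 are mutually consistent (residuals ≈ 0); ST_05 is off by 44.4 km.

ST_05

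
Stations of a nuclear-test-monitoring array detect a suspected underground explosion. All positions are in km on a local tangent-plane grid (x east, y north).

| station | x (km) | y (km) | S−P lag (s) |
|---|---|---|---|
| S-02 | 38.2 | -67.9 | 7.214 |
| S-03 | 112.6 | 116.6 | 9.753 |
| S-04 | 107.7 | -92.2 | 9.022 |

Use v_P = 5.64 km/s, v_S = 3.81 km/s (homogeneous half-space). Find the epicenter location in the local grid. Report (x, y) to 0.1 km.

Distance from S−P lag: d = Δt · v_P v_S / (v_P − v_S) = Δt · (5.64·3.81)/(5.64−3.81) ≈ 11.7423·Δt.
So d_S-02 = 84.71, d_S-03 = 114.52, d_S-04 = 105.94 km.
Circle about each station: (x − 38.2)² + (y + 67.9)² = 84.71²; (x − 112.6)² + (y − 116.6)² = 114.52²; (x − 107.7)² + (y + 92.2)² = 105.94².
Subtracting the S-02 equation from the S-03 and S-04 equations removes the quadratic terms:
148.8 x + 369.0 y = 14265.62
139.0 x − 48.6 y = 9982.98
Solving the 2×2 system: x ≈ 74.8, y ≈ 8.5 km.
Check against S-02 (with the unrounded x, y): √((x − 38.2)²+(y + 67.9)²) = 84.71 ≈ 84.71 km. ✓

(74.8, 8.5)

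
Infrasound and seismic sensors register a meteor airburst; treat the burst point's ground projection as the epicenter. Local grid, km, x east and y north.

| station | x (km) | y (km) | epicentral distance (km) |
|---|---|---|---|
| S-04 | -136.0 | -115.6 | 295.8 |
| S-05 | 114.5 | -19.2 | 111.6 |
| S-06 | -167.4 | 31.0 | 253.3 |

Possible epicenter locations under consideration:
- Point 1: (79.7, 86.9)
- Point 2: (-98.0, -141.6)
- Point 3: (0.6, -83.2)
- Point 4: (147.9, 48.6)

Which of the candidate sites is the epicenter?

For each candidate, compare |candidate − station| to the reported distance:
Point 1: residuals S-04 0.1, S-05 0.1, S-06 0.0 → max 0.1 km
Point 2: residuals S-04 249.8, S-05 133.6, S-06 67.3 → max 249.8 km
Point 3: residuals S-04 155.4, S-05 19.0, S-06 50.2 → max 155.4 km
Point 4: residuals S-04 32.2, S-05 36.0, S-06 62.5 → max 62.5 km
Only Point 1 has all residuals ≈ 0.

Point 1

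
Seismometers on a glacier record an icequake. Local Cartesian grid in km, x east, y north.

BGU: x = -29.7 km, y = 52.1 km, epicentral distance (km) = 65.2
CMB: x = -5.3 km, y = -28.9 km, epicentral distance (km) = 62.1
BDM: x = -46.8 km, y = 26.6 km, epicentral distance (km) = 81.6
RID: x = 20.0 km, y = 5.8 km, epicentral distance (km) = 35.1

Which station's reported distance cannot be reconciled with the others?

CMB

Solve using three stations at a time. Using BGU, BDM, RID (subtract circle equations pairwise → linear system) gives (x, y) ≈ (34.0, 38.1).
Distances from that point to each station vs reported:
  BGU: calculated 65.3 vs reported 65.2 → residual 0.1 km
  CMB: calculated 77.7 vs reported 62.1 → residual 15.6 km
  BDM: calculated 81.6 vs reported 81.6 → residual 0.0 km
  RID: calculated 35.2 vs reported 35.1 → residual 0.1 km
BGU, BDM, RID are mutually consistent (residuals ≈ 0); CMB is off by 15.6 km.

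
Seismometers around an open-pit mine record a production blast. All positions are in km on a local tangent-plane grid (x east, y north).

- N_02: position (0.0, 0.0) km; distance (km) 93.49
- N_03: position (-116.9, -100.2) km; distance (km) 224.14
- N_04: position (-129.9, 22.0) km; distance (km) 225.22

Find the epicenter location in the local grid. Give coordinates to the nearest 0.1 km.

Circle about each station: x² + y² = 93.49²; (x + 116.9)² + (y + 100.2)² = 224.14²; (x + 129.9)² + (y − 22.0)² = 225.22².
Subtracting pairs of circle equations eliminates x²+y² and gives linear equations (the radical axes):
-233.8 x − 200.4 y = -17792.71
-259.8 x + 44.0 y = -24625.66
Solving the 2×2 system: x ≈ 91.7, y ≈ -18.2 km.

x ≈ 91.7 km, y ≈ -18.2 km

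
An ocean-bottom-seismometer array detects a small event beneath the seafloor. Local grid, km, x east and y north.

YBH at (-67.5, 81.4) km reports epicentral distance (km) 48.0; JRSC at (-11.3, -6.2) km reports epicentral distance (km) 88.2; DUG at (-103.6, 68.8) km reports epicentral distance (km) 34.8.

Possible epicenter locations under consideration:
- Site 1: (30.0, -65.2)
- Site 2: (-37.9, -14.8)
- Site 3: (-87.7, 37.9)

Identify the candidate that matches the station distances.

Site 3

For each candidate, compare |candidate − station| to the reported distance:
Site 1: residuals YBH 128.1, JRSC 16.2, DUG 154.4 → max 154.4 km
Site 2: residuals YBH 52.7, JRSC 60.2, DUG 71.5 → max 71.5 km
Site 3: residuals YBH 0.0, JRSC 0.0, DUG 0.0 → max 0.0 km
Only Site 3 has all residuals ≈ 0.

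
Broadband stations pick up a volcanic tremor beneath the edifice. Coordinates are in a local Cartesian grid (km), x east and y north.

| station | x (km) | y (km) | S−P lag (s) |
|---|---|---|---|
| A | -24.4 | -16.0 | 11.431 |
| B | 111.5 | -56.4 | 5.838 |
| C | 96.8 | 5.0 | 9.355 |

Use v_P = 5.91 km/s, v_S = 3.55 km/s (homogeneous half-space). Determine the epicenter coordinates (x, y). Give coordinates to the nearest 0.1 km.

Distance from S−P lag: d = Δt · v_P v_S / (v_P − v_S) = Δt · (5.91·3.55)/(5.91−3.55) ≈ 8.8900·Δt.
So d_A = 101.62, d_B = 51.90, d_C = 83.17 km.
Circle about each station: (x + 24.4)² + (y + 16.0)² = 101.62²; (x − 111.5)² + (y + 56.4)² = 51.90²; (x − 96.8)² + (y − 5.0)² = 83.17².
Subtracting the A equation from the B and C equations removes the quadratic terms:
271.8 x − 80.8 y = 22394.86
242.4 x + 42.0 y = 11953.26
Solving the 2×2 system: x ≈ 61.5, y ≈ -70.3 km.

(61.5, -70.3)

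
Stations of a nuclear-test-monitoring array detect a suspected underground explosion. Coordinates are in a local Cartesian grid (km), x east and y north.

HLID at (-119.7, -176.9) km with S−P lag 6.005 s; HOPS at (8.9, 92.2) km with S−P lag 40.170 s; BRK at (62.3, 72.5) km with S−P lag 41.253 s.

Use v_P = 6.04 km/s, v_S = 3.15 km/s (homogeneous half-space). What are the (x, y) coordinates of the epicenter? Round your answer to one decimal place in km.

Distance from S−P lag: d = Δt · v_P v_S / (v_P − v_S) = Δt · (6.04·3.15)/(6.04−3.15) ≈ 6.5834·Δt.
So d_HLID = 39.53, d_HOPS = 264.45, d_BRK = 271.58 km.
Circle about each station: (x + 119.7)² + (y + 176.9)² = 39.53²; (x − 8.9)² + (y − 92.2)² = 264.45²; (x − 62.3)² + (y − 72.5)² = 271.58².
Subtracting pairs of circle equations eliminates x²+y² and gives linear equations (the radical axes):
257.2 x + 538.2 y = -105412.83
364.0 x + 498.8 y = -108677.24
Solving the 2×2 system: x ≈ -87.4, y ≈ -154.1 km.

-87.4 km east, -154.1 km north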